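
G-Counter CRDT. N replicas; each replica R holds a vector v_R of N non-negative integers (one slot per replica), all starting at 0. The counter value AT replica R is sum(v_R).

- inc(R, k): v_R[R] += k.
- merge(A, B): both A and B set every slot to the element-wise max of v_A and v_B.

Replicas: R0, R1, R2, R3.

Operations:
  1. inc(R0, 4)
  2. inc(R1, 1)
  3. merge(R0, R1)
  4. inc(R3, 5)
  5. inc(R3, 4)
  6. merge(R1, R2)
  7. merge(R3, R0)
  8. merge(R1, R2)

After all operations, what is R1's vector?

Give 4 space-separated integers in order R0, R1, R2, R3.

Answer: 4 1 0 0

Derivation:
Op 1: inc R0 by 4 -> R0=(4,0,0,0) value=4
Op 2: inc R1 by 1 -> R1=(0,1,0,0) value=1
Op 3: merge R0<->R1 -> R0=(4,1,0,0) R1=(4,1,0,0)
Op 4: inc R3 by 5 -> R3=(0,0,0,5) value=5
Op 5: inc R3 by 4 -> R3=(0,0,0,9) value=9
Op 6: merge R1<->R2 -> R1=(4,1,0,0) R2=(4,1,0,0)
Op 7: merge R3<->R0 -> R3=(4,1,0,9) R0=(4,1,0,9)
Op 8: merge R1<->R2 -> R1=(4,1,0,0) R2=(4,1,0,0)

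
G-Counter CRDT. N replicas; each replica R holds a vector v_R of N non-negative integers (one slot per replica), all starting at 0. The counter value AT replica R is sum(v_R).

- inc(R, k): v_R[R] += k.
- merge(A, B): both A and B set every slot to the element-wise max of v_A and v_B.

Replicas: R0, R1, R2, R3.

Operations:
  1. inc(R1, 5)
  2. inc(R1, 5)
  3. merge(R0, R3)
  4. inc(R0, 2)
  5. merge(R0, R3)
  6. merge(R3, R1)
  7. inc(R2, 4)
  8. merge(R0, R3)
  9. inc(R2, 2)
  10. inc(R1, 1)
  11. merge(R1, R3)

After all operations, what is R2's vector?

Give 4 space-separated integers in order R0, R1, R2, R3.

Answer: 0 0 6 0

Derivation:
Op 1: inc R1 by 5 -> R1=(0,5,0,0) value=5
Op 2: inc R1 by 5 -> R1=(0,10,0,0) value=10
Op 3: merge R0<->R3 -> R0=(0,0,0,0) R3=(0,0,0,0)
Op 4: inc R0 by 2 -> R0=(2,0,0,0) value=2
Op 5: merge R0<->R3 -> R0=(2,0,0,0) R3=(2,0,0,0)
Op 6: merge R3<->R1 -> R3=(2,10,0,0) R1=(2,10,0,0)
Op 7: inc R2 by 4 -> R2=(0,0,4,0) value=4
Op 8: merge R0<->R3 -> R0=(2,10,0,0) R3=(2,10,0,0)
Op 9: inc R2 by 2 -> R2=(0,0,6,0) value=6
Op 10: inc R1 by 1 -> R1=(2,11,0,0) value=13
Op 11: merge R1<->R3 -> R1=(2,11,0,0) R3=(2,11,0,0)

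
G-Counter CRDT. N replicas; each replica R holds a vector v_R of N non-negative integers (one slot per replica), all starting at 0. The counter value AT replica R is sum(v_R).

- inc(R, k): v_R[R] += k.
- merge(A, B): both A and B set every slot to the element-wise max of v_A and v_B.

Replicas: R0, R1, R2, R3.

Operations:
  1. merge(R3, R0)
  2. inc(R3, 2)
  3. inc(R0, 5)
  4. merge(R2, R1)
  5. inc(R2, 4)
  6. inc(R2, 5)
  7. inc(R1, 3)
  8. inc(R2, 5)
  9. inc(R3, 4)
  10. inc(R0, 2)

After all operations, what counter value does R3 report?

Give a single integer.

Op 1: merge R3<->R0 -> R3=(0,0,0,0) R0=(0,0,0,0)
Op 2: inc R3 by 2 -> R3=(0,0,0,2) value=2
Op 3: inc R0 by 5 -> R0=(5,0,0,0) value=5
Op 4: merge R2<->R1 -> R2=(0,0,0,0) R1=(0,0,0,0)
Op 5: inc R2 by 4 -> R2=(0,0,4,0) value=4
Op 6: inc R2 by 5 -> R2=(0,0,9,0) value=9
Op 7: inc R1 by 3 -> R1=(0,3,0,0) value=3
Op 8: inc R2 by 5 -> R2=(0,0,14,0) value=14
Op 9: inc R3 by 4 -> R3=(0,0,0,6) value=6
Op 10: inc R0 by 2 -> R0=(7,0,0,0) value=7

Answer: 6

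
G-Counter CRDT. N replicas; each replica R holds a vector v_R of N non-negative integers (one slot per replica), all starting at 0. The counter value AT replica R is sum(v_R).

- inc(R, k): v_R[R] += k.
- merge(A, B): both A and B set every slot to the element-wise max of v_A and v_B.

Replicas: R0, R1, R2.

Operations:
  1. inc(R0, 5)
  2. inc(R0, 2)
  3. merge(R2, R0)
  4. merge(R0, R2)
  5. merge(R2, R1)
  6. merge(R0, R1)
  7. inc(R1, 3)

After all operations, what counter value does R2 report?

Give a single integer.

Answer: 7

Derivation:
Op 1: inc R0 by 5 -> R0=(5,0,0) value=5
Op 2: inc R0 by 2 -> R0=(7,0,0) value=7
Op 3: merge R2<->R0 -> R2=(7,0,0) R0=(7,0,0)
Op 4: merge R0<->R2 -> R0=(7,0,0) R2=(7,0,0)
Op 5: merge R2<->R1 -> R2=(7,0,0) R1=(7,0,0)
Op 6: merge R0<->R1 -> R0=(7,0,0) R1=(7,0,0)
Op 7: inc R1 by 3 -> R1=(7,3,0) value=10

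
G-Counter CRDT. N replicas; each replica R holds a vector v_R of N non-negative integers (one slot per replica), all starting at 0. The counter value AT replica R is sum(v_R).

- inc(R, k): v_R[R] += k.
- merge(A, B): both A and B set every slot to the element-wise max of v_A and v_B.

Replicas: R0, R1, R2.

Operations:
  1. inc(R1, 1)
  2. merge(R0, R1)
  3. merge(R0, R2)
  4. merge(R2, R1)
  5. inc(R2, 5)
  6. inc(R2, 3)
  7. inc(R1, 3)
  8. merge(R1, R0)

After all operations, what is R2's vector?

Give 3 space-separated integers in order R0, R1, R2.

Op 1: inc R1 by 1 -> R1=(0,1,0) value=1
Op 2: merge R0<->R1 -> R0=(0,1,0) R1=(0,1,0)
Op 3: merge R0<->R2 -> R0=(0,1,0) R2=(0,1,0)
Op 4: merge R2<->R1 -> R2=(0,1,0) R1=(0,1,0)
Op 5: inc R2 by 5 -> R2=(0,1,5) value=6
Op 6: inc R2 by 3 -> R2=(0,1,8) value=9
Op 7: inc R1 by 3 -> R1=(0,4,0) value=4
Op 8: merge R1<->R0 -> R1=(0,4,0) R0=(0,4,0)

Answer: 0 1 8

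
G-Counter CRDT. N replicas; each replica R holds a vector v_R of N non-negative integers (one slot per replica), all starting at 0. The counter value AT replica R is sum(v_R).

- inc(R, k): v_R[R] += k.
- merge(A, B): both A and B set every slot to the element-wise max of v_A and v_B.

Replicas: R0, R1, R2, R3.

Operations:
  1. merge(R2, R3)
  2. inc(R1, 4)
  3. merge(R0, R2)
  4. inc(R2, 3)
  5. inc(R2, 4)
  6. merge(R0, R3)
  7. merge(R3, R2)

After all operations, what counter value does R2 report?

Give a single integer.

Answer: 7

Derivation:
Op 1: merge R2<->R3 -> R2=(0,0,0,0) R3=(0,0,0,0)
Op 2: inc R1 by 4 -> R1=(0,4,0,0) value=4
Op 3: merge R0<->R2 -> R0=(0,0,0,0) R2=(0,0,0,0)
Op 4: inc R2 by 3 -> R2=(0,0,3,0) value=3
Op 5: inc R2 by 4 -> R2=(0,0,7,0) value=7
Op 6: merge R0<->R3 -> R0=(0,0,0,0) R3=(0,0,0,0)
Op 7: merge R3<->R2 -> R3=(0,0,7,0) R2=(0,0,7,0)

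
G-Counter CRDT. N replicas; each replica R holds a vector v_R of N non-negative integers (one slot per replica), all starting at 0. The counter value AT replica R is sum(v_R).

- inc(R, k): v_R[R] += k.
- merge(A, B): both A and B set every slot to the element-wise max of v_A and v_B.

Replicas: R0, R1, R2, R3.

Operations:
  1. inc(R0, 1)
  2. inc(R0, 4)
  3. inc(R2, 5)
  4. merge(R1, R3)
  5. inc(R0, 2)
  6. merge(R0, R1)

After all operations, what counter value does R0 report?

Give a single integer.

Answer: 7

Derivation:
Op 1: inc R0 by 1 -> R0=(1,0,0,0) value=1
Op 2: inc R0 by 4 -> R0=(5,0,0,0) value=5
Op 3: inc R2 by 5 -> R2=(0,0,5,0) value=5
Op 4: merge R1<->R3 -> R1=(0,0,0,0) R3=(0,0,0,0)
Op 5: inc R0 by 2 -> R0=(7,0,0,0) value=7
Op 6: merge R0<->R1 -> R0=(7,0,0,0) R1=(7,0,0,0)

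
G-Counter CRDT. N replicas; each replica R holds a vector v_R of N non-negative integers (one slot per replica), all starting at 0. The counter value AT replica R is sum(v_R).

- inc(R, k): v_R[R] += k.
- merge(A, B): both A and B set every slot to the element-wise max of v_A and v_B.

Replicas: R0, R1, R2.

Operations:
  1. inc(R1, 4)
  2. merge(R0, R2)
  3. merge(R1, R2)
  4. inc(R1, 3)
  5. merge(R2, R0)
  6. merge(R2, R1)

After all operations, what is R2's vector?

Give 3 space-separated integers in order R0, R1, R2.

Op 1: inc R1 by 4 -> R1=(0,4,0) value=4
Op 2: merge R0<->R2 -> R0=(0,0,0) R2=(0,0,0)
Op 3: merge R1<->R2 -> R1=(0,4,0) R2=(0,4,0)
Op 4: inc R1 by 3 -> R1=(0,7,0) value=7
Op 5: merge R2<->R0 -> R2=(0,4,0) R0=(0,4,0)
Op 6: merge R2<->R1 -> R2=(0,7,0) R1=(0,7,0)

Answer: 0 7 0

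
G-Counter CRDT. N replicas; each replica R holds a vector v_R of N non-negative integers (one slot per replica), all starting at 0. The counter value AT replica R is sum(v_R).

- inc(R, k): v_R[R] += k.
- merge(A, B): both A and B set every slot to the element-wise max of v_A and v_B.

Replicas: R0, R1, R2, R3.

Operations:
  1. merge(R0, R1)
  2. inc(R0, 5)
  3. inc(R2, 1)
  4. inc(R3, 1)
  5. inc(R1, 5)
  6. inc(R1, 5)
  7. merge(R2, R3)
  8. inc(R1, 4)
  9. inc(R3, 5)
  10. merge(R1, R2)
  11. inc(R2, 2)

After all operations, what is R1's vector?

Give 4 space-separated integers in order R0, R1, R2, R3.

Answer: 0 14 1 1

Derivation:
Op 1: merge R0<->R1 -> R0=(0,0,0,0) R1=(0,0,0,0)
Op 2: inc R0 by 5 -> R0=(5,0,0,0) value=5
Op 3: inc R2 by 1 -> R2=(0,0,1,0) value=1
Op 4: inc R3 by 1 -> R3=(0,0,0,1) value=1
Op 5: inc R1 by 5 -> R1=(0,5,0,0) value=5
Op 6: inc R1 by 5 -> R1=(0,10,0,0) value=10
Op 7: merge R2<->R3 -> R2=(0,0,1,1) R3=(0,0,1,1)
Op 8: inc R1 by 4 -> R1=(0,14,0,0) value=14
Op 9: inc R3 by 5 -> R3=(0,0,1,6) value=7
Op 10: merge R1<->R2 -> R1=(0,14,1,1) R2=(0,14,1,1)
Op 11: inc R2 by 2 -> R2=(0,14,3,1) value=18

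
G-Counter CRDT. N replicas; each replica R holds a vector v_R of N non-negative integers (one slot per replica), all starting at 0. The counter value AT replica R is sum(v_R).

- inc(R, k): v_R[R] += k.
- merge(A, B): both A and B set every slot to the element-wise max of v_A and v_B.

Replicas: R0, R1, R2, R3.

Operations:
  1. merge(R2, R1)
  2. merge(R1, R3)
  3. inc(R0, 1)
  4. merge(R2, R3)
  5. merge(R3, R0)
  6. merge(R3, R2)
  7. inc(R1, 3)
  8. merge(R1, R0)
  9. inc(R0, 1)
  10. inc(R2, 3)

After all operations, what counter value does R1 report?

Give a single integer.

Answer: 4

Derivation:
Op 1: merge R2<->R1 -> R2=(0,0,0,0) R1=(0,0,0,0)
Op 2: merge R1<->R3 -> R1=(0,0,0,0) R3=(0,0,0,0)
Op 3: inc R0 by 1 -> R0=(1,0,0,0) value=1
Op 4: merge R2<->R3 -> R2=(0,0,0,0) R3=(0,0,0,0)
Op 5: merge R3<->R0 -> R3=(1,0,0,0) R0=(1,0,0,0)
Op 6: merge R3<->R2 -> R3=(1,0,0,0) R2=(1,0,0,0)
Op 7: inc R1 by 3 -> R1=(0,3,0,0) value=3
Op 8: merge R1<->R0 -> R1=(1,3,0,0) R0=(1,3,0,0)
Op 9: inc R0 by 1 -> R0=(2,3,0,0) value=5
Op 10: inc R2 by 3 -> R2=(1,0,3,0) value=4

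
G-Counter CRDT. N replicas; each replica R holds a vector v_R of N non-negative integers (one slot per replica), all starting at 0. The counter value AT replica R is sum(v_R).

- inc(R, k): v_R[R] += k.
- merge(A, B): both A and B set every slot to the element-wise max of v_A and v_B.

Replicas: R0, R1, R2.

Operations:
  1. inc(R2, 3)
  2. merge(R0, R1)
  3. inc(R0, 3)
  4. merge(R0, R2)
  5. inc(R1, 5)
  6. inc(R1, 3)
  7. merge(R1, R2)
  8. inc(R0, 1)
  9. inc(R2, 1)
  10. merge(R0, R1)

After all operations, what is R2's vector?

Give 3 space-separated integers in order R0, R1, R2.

Op 1: inc R2 by 3 -> R2=(0,0,3) value=3
Op 2: merge R0<->R1 -> R0=(0,0,0) R1=(0,0,0)
Op 3: inc R0 by 3 -> R0=(3,0,0) value=3
Op 4: merge R0<->R2 -> R0=(3,0,3) R2=(3,0,3)
Op 5: inc R1 by 5 -> R1=(0,5,0) value=5
Op 6: inc R1 by 3 -> R1=(0,8,0) value=8
Op 7: merge R1<->R2 -> R1=(3,8,3) R2=(3,8,3)
Op 8: inc R0 by 1 -> R0=(4,0,3) value=7
Op 9: inc R2 by 1 -> R2=(3,8,4) value=15
Op 10: merge R0<->R1 -> R0=(4,8,3) R1=(4,8,3)

Answer: 3 8 4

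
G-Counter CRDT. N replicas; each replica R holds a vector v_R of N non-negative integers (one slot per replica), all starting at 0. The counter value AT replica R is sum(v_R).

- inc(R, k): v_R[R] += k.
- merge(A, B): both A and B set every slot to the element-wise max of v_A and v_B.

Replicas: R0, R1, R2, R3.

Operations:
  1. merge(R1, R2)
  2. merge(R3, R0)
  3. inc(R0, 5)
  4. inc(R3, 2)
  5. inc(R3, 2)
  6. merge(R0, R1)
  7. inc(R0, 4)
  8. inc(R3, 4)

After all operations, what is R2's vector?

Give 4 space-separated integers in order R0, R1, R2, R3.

Op 1: merge R1<->R2 -> R1=(0,0,0,0) R2=(0,0,0,0)
Op 2: merge R3<->R0 -> R3=(0,0,0,0) R0=(0,0,0,0)
Op 3: inc R0 by 5 -> R0=(5,0,0,0) value=5
Op 4: inc R3 by 2 -> R3=(0,0,0,2) value=2
Op 5: inc R3 by 2 -> R3=(0,0,0,4) value=4
Op 6: merge R0<->R1 -> R0=(5,0,0,0) R1=(5,0,0,0)
Op 7: inc R0 by 4 -> R0=(9,0,0,0) value=9
Op 8: inc R3 by 4 -> R3=(0,0,0,8) value=8

Answer: 0 0 0 0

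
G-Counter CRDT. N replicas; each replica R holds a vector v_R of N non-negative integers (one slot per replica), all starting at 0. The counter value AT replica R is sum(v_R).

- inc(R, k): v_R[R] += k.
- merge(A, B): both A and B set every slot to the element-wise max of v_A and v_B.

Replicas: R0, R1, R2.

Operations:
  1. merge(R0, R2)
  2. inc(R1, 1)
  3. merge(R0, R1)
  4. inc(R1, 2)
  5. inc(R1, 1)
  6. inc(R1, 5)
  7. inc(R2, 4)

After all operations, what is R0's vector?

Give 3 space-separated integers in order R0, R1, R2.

Answer: 0 1 0

Derivation:
Op 1: merge R0<->R2 -> R0=(0,0,0) R2=(0,0,0)
Op 2: inc R1 by 1 -> R1=(0,1,0) value=1
Op 3: merge R0<->R1 -> R0=(0,1,0) R1=(0,1,0)
Op 4: inc R1 by 2 -> R1=(0,3,0) value=3
Op 5: inc R1 by 1 -> R1=(0,4,0) value=4
Op 6: inc R1 by 5 -> R1=(0,9,0) value=9
Op 7: inc R2 by 4 -> R2=(0,0,4) value=4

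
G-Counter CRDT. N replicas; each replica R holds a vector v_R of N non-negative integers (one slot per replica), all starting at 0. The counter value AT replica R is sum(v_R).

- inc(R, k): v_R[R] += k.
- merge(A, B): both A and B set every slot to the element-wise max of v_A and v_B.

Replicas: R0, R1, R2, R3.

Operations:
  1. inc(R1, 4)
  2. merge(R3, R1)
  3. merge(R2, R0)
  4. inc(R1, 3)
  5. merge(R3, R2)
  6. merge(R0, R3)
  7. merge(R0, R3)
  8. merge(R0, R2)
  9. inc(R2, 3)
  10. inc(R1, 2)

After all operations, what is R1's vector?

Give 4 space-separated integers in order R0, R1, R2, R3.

Op 1: inc R1 by 4 -> R1=(0,4,0,0) value=4
Op 2: merge R3<->R1 -> R3=(0,4,0,0) R1=(0,4,0,0)
Op 3: merge R2<->R0 -> R2=(0,0,0,0) R0=(0,0,0,0)
Op 4: inc R1 by 3 -> R1=(0,7,0,0) value=7
Op 5: merge R3<->R2 -> R3=(0,4,0,0) R2=(0,4,0,0)
Op 6: merge R0<->R3 -> R0=(0,4,0,0) R3=(0,4,0,0)
Op 7: merge R0<->R3 -> R0=(0,4,0,0) R3=(0,4,0,0)
Op 8: merge R0<->R2 -> R0=(0,4,0,0) R2=(0,4,0,0)
Op 9: inc R2 by 3 -> R2=(0,4,3,0) value=7
Op 10: inc R1 by 2 -> R1=(0,9,0,0) value=9

Answer: 0 9 0 0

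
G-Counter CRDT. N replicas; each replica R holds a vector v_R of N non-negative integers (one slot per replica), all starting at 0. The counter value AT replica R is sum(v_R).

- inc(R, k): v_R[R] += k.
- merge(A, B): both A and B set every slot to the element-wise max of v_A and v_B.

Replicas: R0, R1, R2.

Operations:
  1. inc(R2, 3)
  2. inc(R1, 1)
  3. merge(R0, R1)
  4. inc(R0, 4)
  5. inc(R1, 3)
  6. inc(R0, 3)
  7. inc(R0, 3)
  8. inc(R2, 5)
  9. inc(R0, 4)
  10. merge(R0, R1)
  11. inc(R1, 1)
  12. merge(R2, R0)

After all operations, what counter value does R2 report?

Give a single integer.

Op 1: inc R2 by 3 -> R2=(0,0,3) value=3
Op 2: inc R1 by 1 -> R1=(0,1,0) value=1
Op 3: merge R0<->R1 -> R0=(0,1,0) R1=(0,1,0)
Op 4: inc R0 by 4 -> R0=(4,1,0) value=5
Op 5: inc R1 by 3 -> R1=(0,4,0) value=4
Op 6: inc R0 by 3 -> R0=(7,1,0) value=8
Op 7: inc R0 by 3 -> R0=(10,1,0) value=11
Op 8: inc R2 by 5 -> R2=(0,0,8) value=8
Op 9: inc R0 by 4 -> R0=(14,1,0) value=15
Op 10: merge R0<->R1 -> R0=(14,4,0) R1=(14,4,0)
Op 11: inc R1 by 1 -> R1=(14,5,0) value=19
Op 12: merge R2<->R0 -> R2=(14,4,8) R0=(14,4,8)

Answer: 26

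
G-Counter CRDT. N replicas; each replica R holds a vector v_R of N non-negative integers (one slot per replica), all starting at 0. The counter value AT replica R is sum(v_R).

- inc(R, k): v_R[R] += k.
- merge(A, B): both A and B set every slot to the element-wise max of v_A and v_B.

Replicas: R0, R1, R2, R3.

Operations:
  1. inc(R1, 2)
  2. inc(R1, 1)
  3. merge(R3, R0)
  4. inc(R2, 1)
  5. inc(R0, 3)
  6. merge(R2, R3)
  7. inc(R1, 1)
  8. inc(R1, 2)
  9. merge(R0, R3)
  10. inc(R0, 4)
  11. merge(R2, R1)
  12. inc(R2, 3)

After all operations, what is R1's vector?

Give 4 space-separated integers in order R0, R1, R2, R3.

Op 1: inc R1 by 2 -> R1=(0,2,0,0) value=2
Op 2: inc R1 by 1 -> R1=(0,3,0,0) value=3
Op 3: merge R3<->R0 -> R3=(0,0,0,0) R0=(0,0,0,0)
Op 4: inc R2 by 1 -> R2=(0,0,1,0) value=1
Op 5: inc R0 by 3 -> R0=(3,0,0,0) value=3
Op 6: merge R2<->R3 -> R2=(0,0,1,0) R3=(0,0,1,0)
Op 7: inc R1 by 1 -> R1=(0,4,0,0) value=4
Op 8: inc R1 by 2 -> R1=(0,6,0,0) value=6
Op 9: merge R0<->R3 -> R0=(3,0,1,0) R3=(3,0,1,0)
Op 10: inc R0 by 4 -> R0=(7,0,1,0) value=8
Op 11: merge R2<->R1 -> R2=(0,6,1,0) R1=(0,6,1,0)
Op 12: inc R2 by 3 -> R2=(0,6,4,0) value=10

Answer: 0 6 1 0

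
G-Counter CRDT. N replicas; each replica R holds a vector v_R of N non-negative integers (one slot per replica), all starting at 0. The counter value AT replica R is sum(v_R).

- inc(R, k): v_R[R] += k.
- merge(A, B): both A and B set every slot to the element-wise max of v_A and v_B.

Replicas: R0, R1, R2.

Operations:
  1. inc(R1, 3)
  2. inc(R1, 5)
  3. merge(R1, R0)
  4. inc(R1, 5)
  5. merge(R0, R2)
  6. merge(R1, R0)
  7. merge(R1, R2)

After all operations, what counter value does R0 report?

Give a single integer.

Answer: 13

Derivation:
Op 1: inc R1 by 3 -> R1=(0,3,0) value=3
Op 2: inc R1 by 5 -> R1=(0,8,0) value=8
Op 3: merge R1<->R0 -> R1=(0,8,0) R0=(0,8,0)
Op 4: inc R1 by 5 -> R1=(0,13,0) value=13
Op 5: merge R0<->R2 -> R0=(0,8,0) R2=(0,8,0)
Op 6: merge R1<->R0 -> R1=(0,13,0) R0=(0,13,0)
Op 7: merge R1<->R2 -> R1=(0,13,0) R2=(0,13,0)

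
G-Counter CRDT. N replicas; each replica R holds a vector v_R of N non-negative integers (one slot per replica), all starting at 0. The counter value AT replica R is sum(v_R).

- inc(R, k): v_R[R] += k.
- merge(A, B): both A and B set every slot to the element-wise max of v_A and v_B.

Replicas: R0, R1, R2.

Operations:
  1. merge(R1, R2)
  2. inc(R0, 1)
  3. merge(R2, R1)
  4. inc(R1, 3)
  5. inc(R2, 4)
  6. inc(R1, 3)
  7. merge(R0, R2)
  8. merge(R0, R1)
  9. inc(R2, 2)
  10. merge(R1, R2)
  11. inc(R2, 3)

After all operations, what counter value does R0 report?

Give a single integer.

Op 1: merge R1<->R2 -> R1=(0,0,0) R2=(0,0,0)
Op 2: inc R0 by 1 -> R0=(1,0,0) value=1
Op 3: merge R2<->R1 -> R2=(0,0,0) R1=(0,0,0)
Op 4: inc R1 by 3 -> R1=(0,3,0) value=3
Op 5: inc R2 by 4 -> R2=(0,0,4) value=4
Op 6: inc R1 by 3 -> R1=(0,6,0) value=6
Op 7: merge R0<->R2 -> R0=(1,0,4) R2=(1,0,4)
Op 8: merge R0<->R1 -> R0=(1,6,4) R1=(1,6,4)
Op 9: inc R2 by 2 -> R2=(1,0,6) value=7
Op 10: merge R1<->R2 -> R1=(1,6,6) R2=(1,6,6)
Op 11: inc R2 by 3 -> R2=(1,6,9) value=16

Answer: 11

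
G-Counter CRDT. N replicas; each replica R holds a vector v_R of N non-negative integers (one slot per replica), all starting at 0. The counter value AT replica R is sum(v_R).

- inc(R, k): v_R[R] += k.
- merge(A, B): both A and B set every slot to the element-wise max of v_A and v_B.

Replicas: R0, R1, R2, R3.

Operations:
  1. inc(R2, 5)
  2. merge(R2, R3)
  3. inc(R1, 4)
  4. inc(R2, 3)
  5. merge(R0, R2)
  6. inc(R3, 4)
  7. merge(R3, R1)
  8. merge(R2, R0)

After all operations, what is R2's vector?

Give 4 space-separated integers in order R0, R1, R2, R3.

Answer: 0 0 8 0

Derivation:
Op 1: inc R2 by 5 -> R2=(0,0,5,0) value=5
Op 2: merge R2<->R3 -> R2=(0,0,5,0) R3=(0,0,5,0)
Op 3: inc R1 by 4 -> R1=(0,4,0,0) value=4
Op 4: inc R2 by 3 -> R2=(0,0,8,0) value=8
Op 5: merge R0<->R2 -> R0=(0,0,8,0) R2=(0,0,8,0)
Op 6: inc R3 by 4 -> R3=(0,0,5,4) value=9
Op 7: merge R3<->R1 -> R3=(0,4,5,4) R1=(0,4,5,4)
Op 8: merge R2<->R0 -> R2=(0,0,8,0) R0=(0,0,8,0)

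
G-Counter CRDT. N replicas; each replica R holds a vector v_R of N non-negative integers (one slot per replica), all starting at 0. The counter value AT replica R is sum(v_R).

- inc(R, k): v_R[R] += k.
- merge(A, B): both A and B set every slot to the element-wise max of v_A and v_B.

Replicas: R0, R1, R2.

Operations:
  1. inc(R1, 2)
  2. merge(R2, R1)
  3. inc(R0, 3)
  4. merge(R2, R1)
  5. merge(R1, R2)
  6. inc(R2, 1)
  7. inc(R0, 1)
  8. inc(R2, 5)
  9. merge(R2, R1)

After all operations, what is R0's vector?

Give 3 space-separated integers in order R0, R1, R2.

Answer: 4 0 0

Derivation:
Op 1: inc R1 by 2 -> R1=(0,2,0) value=2
Op 2: merge R2<->R1 -> R2=(0,2,0) R1=(0,2,0)
Op 3: inc R0 by 3 -> R0=(3,0,0) value=3
Op 4: merge R2<->R1 -> R2=(0,2,0) R1=(0,2,0)
Op 5: merge R1<->R2 -> R1=(0,2,0) R2=(0,2,0)
Op 6: inc R2 by 1 -> R2=(0,2,1) value=3
Op 7: inc R0 by 1 -> R0=(4,0,0) value=4
Op 8: inc R2 by 5 -> R2=(0,2,6) value=8
Op 9: merge R2<->R1 -> R2=(0,2,6) R1=(0,2,6)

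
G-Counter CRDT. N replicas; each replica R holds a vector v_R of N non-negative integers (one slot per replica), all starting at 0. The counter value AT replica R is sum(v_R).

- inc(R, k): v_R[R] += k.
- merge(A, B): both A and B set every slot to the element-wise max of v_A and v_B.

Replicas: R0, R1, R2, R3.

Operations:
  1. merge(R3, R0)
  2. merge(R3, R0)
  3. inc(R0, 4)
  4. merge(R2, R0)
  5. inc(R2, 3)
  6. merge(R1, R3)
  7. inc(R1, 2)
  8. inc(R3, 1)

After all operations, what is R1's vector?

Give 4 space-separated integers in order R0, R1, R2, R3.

Answer: 0 2 0 0

Derivation:
Op 1: merge R3<->R0 -> R3=(0,0,0,0) R0=(0,0,0,0)
Op 2: merge R3<->R0 -> R3=(0,0,0,0) R0=(0,0,0,0)
Op 3: inc R0 by 4 -> R0=(4,0,0,0) value=4
Op 4: merge R2<->R0 -> R2=(4,0,0,0) R0=(4,0,0,0)
Op 5: inc R2 by 3 -> R2=(4,0,3,0) value=7
Op 6: merge R1<->R3 -> R1=(0,0,0,0) R3=(0,0,0,0)
Op 7: inc R1 by 2 -> R1=(0,2,0,0) value=2
Op 8: inc R3 by 1 -> R3=(0,0,0,1) value=1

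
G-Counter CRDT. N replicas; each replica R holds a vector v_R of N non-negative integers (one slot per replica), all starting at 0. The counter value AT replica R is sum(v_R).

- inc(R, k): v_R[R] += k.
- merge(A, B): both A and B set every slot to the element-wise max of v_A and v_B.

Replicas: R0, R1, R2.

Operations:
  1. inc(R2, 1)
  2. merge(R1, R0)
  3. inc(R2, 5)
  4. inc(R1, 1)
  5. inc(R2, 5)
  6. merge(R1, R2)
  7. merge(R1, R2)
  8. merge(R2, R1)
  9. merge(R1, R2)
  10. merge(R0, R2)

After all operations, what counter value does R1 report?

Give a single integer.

Answer: 12

Derivation:
Op 1: inc R2 by 1 -> R2=(0,0,1) value=1
Op 2: merge R1<->R0 -> R1=(0,0,0) R0=(0,0,0)
Op 3: inc R2 by 5 -> R2=(0,0,6) value=6
Op 4: inc R1 by 1 -> R1=(0,1,0) value=1
Op 5: inc R2 by 5 -> R2=(0,0,11) value=11
Op 6: merge R1<->R2 -> R1=(0,1,11) R2=(0,1,11)
Op 7: merge R1<->R2 -> R1=(0,1,11) R2=(0,1,11)
Op 8: merge R2<->R1 -> R2=(0,1,11) R1=(0,1,11)
Op 9: merge R1<->R2 -> R1=(0,1,11) R2=(0,1,11)
Op 10: merge R0<->R2 -> R0=(0,1,11) R2=(0,1,11)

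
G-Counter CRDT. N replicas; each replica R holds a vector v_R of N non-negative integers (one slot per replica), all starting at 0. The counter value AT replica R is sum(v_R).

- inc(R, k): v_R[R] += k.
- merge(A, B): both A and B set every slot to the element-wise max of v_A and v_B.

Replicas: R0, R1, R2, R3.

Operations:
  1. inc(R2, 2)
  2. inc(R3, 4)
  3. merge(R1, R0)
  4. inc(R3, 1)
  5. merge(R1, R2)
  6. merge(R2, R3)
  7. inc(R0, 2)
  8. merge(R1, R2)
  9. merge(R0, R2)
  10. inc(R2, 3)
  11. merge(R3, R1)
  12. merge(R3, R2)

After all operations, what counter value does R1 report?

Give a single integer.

Op 1: inc R2 by 2 -> R2=(0,0,2,0) value=2
Op 2: inc R3 by 4 -> R3=(0,0,0,4) value=4
Op 3: merge R1<->R0 -> R1=(0,0,0,0) R0=(0,0,0,0)
Op 4: inc R3 by 1 -> R3=(0,0,0,5) value=5
Op 5: merge R1<->R2 -> R1=(0,0,2,0) R2=(0,0,2,0)
Op 6: merge R2<->R3 -> R2=(0,0,2,5) R3=(0,0,2,5)
Op 7: inc R0 by 2 -> R0=(2,0,0,0) value=2
Op 8: merge R1<->R2 -> R1=(0,0,2,5) R2=(0,0,2,5)
Op 9: merge R0<->R2 -> R0=(2,0,2,5) R2=(2,0,2,5)
Op 10: inc R2 by 3 -> R2=(2,0,5,5) value=12
Op 11: merge R3<->R1 -> R3=(0,0,2,5) R1=(0,0,2,5)
Op 12: merge R3<->R2 -> R3=(2,0,5,5) R2=(2,0,5,5)

Answer: 7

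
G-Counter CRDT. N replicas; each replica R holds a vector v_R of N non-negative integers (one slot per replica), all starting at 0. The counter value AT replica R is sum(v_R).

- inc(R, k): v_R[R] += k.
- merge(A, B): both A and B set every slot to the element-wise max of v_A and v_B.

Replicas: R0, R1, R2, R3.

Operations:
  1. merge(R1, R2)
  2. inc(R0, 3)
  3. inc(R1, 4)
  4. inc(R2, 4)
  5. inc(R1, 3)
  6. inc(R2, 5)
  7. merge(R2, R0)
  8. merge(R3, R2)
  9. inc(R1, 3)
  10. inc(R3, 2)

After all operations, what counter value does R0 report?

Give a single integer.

Answer: 12

Derivation:
Op 1: merge R1<->R2 -> R1=(0,0,0,0) R2=(0,0,0,0)
Op 2: inc R0 by 3 -> R0=(3,0,0,0) value=3
Op 3: inc R1 by 4 -> R1=(0,4,0,0) value=4
Op 4: inc R2 by 4 -> R2=(0,0,4,0) value=4
Op 5: inc R1 by 3 -> R1=(0,7,0,0) value=7
Op 6: inc R2 by 5 -> R2=(0,0,9,0) value=9
Op 7: merge R2<->R0 -> R2=(3,0,9,0) R0=(3,0,9,0)
Op 8: merge R3<->R2 -> R3=(3,0,9,0) R2=(3,0,9,0)
Op 9: inc R1 by 3 -> R1=(0,10,0,0) value=10
Op 10: inc R3 by 2 -> R3=(3,0,9,2) value=14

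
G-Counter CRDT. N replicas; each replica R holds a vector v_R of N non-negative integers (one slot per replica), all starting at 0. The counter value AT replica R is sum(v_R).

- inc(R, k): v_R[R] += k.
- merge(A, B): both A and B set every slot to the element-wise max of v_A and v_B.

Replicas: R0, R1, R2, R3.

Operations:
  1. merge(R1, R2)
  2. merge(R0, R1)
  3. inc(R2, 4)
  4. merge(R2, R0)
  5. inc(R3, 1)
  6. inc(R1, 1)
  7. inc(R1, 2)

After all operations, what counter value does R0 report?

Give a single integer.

Answer: 4

Derivation:
Op 1: merge R1<->R2 -> R1=(0,0,0,0) R2=(0,0,0,0)
Op 2: merge R0<->R1 -> R0=(0,0,0,0) R1=(0,0,0,0)
Op 3: inc R2 by 4 -> R2=(0,0,4,0) value=4
Op 4: merge R2<->R0 -> R2=(0,0,4,0) R0=(0,0,4,0)
Op 5: inc R3 by 1 -> R3=(0,0,0,1) value=1
Op 6: inc R1 by 1 -> R1=(0,1,0,0) value=1
Op 7: inc R1 by 2 -> R1=(0,3,0,0) value=3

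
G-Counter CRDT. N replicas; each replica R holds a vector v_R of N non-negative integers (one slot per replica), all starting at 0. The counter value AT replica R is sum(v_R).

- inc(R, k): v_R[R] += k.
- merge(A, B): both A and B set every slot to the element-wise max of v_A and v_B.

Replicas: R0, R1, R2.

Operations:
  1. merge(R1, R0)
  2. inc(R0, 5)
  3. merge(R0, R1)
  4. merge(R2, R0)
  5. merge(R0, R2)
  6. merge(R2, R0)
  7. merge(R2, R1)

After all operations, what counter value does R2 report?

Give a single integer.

Answer: 5

Derivation:
Op 1: merge R1<->R0 -> R1=(0,0,0) R0=(0,0,0)
Op 2: inc R0 by 5 -> R0=(5,0,0) value=5
Op 3: merge R0<->R1 -> R0=(5,0,0) R1=(5,0,0)
Op 4: merge R2<->R0 -> R2=(5,0,0) R0=(5,0,0)
Op 5: merge R0<->R2 -> R0=(5,0,0) R2=(5,0,0)
Op 6: merge R2<->R0 -> R2=(5,0,0) R0=(5,0,0)
Op 7: merge R2<->R1 -> R2=(5,0,0) R1=(5,0,0)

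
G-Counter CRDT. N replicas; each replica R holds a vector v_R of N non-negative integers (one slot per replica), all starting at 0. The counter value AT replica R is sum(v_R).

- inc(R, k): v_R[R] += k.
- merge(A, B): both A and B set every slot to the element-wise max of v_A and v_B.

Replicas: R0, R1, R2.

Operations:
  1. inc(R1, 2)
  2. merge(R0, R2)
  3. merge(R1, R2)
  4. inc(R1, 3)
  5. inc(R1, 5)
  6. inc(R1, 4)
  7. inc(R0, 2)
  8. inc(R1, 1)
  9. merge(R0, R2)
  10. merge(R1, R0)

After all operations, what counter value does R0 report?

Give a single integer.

Op 1: inc R1 by 2 -> R1=(0,2,0) value=2
Op 2: merge R0<->R2 -> R0=(0,0,0) R2=(0,0,0)
Op 3: merge R1<->R2 -> R1=(0,2,0) R2=(0,2,0)
Op 4: inc R1 by 3 -> R1=(0,5,0) value=5
Op 5: inc R1 by 5 -> R1=(0,10,0) value=10
Op 6: inc R1 by 4 -> R1=(0,14,0) value=14
Op 7: inc R0 by 2 -> R0=(2,0,0) value=2
Op 8: inc R1 by 1 -> R1=(0,15,0) value=15
Op 9: merge R0<->R2 -> R0=(2,2,0) R2=(2,2,0)
Op 10: merge R1<->R0 -> R1=(2,15,0) R0=(2,15,0)

Answer: 17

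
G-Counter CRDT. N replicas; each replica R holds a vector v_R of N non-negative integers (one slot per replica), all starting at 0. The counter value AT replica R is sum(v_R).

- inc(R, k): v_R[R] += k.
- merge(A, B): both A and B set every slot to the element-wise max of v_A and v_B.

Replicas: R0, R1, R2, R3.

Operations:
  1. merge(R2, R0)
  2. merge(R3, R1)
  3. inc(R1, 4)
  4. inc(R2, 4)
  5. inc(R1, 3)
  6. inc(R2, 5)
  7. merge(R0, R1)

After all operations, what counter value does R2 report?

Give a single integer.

Answer: 9

Derivation:
Op 1: merge R2<->R0 -> R2=(0,0,0,0) R0=(0,0,0,0)
Op 2: merge R3<->R1 -> R3=(0,0,0,0) R1=(0,0,0,0)
Op 3: inc R1 by 4 -> R1=(0,4,0,0) value=4
Op 4: inc R2 by 4 -> R2=(0,0,4,0) value=4
Op 5: inc R1 by 3 -> R1=(0,7,0,0) value=7
Op 6: inc R2 by 5 -> R2=(0,0,9,0) value=9
Op 7: merge R0<->R1 -> R0=(0,7,0,0) R1=(0,7,0,0)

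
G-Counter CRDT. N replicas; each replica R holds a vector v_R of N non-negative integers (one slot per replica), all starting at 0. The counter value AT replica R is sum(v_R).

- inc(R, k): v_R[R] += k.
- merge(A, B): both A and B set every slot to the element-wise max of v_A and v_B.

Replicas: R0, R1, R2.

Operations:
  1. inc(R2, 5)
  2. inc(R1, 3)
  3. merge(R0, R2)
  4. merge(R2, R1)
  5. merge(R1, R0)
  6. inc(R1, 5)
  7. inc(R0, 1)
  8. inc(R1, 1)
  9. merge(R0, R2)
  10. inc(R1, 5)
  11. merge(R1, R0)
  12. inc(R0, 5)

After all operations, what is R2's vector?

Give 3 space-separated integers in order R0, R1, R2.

Answer: 1 3 5

Derivation:
Op 1: inc R2 by 5 -> R2=(0,0,5) value=5
Op 2: inc R1 by 3 -> R1=(0,3,0) value=3
Op 3: merge R0<->R2 -> R0=(0,0,5) R2=(0,0,5)
Op 4: merge R2<->R1 -> R2=(0,3,5) R1=(0,3,5)
Op 5: merge R1<->R0 -> R1=(0,3,5) R0=(0,3,5)
Op 6: inc R1 by 5 -> R1=(0,8,5) value=13
Op 7: inc R0 by 1 -> R0=(1,3,5) value=9
Op 8: inc R1 by 1 -> R1=(0,9,5) value=14
Op 9: merge R0<->R2 -> R0=(1,3,5) R2=(1,3,5)
Op 10: inc R1 by 5 -> R1=(0,14,5) value=19
Op 11: merge R1<->R0 -> R1=(1,14,5) R0=(1,14,5)
Op 12: inc R0 by 5 -> R0=(6,14,5) value=25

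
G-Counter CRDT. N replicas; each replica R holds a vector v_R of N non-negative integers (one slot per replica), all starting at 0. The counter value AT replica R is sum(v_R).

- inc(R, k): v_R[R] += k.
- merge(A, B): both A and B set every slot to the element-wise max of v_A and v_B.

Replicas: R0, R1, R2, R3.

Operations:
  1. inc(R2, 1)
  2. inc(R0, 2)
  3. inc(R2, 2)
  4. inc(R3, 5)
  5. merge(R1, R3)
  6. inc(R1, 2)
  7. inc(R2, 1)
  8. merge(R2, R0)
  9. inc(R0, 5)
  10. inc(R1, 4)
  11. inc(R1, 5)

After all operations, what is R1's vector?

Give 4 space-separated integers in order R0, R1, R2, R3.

Op 1: inc R2 by 1 -> R2=(0,0,1,0) value=1
Op 2: inc R0 by 2 -> R0=(2,0,0,0) value=2
Op 3: inc R2 by 2 -> R2=(0,0,3,0) value=3
Op 4: inc R3 by 5 -> R3=(0,0,0,5) value=5
Op 5: merge R1<->R3 -> R1=(0,0,0,5) R3=(0,0,0,5)
Op 6: inc R1 by 2 -> R1=(0,2,0,5) value=7
Op 7: inc R2 by 1 -> R2=(0,0,4,0) value=4
Op 8: merge R2<->R0 -> R2=(2,0,4,0) R0=(2,0,4,0)
Op 9: inc R0 by 5 -> R0=(7,0,4,0) value=11
Op 10: inc R1 by 4 -> R1=(0,6,0,5) value=11
Op 11: inc R1 by 5 -> R1=(0,11,0,5) value=16

Answer: 0 11 0 5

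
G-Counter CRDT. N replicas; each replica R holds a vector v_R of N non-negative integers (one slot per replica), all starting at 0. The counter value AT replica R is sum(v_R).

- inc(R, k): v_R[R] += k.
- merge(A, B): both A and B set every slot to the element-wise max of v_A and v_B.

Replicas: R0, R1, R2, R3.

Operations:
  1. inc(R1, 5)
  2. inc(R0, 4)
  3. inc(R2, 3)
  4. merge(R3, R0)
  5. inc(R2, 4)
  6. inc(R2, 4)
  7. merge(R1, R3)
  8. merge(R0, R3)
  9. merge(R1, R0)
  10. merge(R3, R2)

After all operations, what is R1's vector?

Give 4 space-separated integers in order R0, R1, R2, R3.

Answer: 4 5 0 0

Derivation:
Op 1: inc R1 by 5 -> R1=(0,5,0,0) value=5
Op 2: inc R0 by 4 -> R0=(4,0,0,0) value=4
Op 3: inc R2 by 3 -> R2=(0,0,3,0) value=3
Op 4: merge R3<->R0 -> R3=(4,0,0,0) R0=(4,0,0,0)
Op 5: inc R2 by 4 -> R2=(0,0,7,0) value=7
Op 6: inc R2 by 4 -> R2=(0,0,11,0) value=11
Op 7: merge R1<->R3 -> R1=(4,5,0,0) R3=(4,5,0,0)
Op 8: merge R0<->R3 -> R0=(4,5,0,0) R3=(4,5,0,0)
Op 9: merge R1<->R0 -> R1=(4,5,0,0) R0=(4,5,0,0)
Op 10: merge R3<->R2 -> R3=(4,5,11,0) R2=(4,5,11,0)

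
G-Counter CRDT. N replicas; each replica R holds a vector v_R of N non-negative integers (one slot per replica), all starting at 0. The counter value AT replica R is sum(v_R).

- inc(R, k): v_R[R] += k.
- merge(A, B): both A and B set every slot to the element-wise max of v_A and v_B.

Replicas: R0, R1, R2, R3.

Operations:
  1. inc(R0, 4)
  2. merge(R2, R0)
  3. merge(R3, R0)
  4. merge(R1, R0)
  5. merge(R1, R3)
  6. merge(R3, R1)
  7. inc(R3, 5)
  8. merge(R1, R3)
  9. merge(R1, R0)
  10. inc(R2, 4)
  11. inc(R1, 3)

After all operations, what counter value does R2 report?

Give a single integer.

Answer: 8

Derivation:
Op 1: inc R0 by 4 -> R0=(4,0,0,0) value=4
Op 2: merge R2<->R0 -> R2=(4,0,0,0) R0=(4,0,0,0)
Op 3: merge R3<->R0 -> R3=(4,0,0,0) R0=(4,0,0,0)
Op 4: merge R1<->R0 -> R1=(4,0,0,0) R0=(4,0,0,0)
Op 5: merge R1<->R3 -> R1=(4,0,0,0) R3=(4,0,0,0)
Op 6: merge R3<->R1 -> R3=(4,0,0,0) R1=(4,0,0,0)
Op 7: inc R3 by 5 -> R3=(4,0,0,5) value=9
Op 8: merge R1<->R3 -> R1=(4,0,0,5) R3=(4,0,0,5)
Op 9: merge R1<->R0 -> R1=(4,0,0,5) R0=(4,0,0,5)
Op 10: inc R2 by 4 -> R2=(4,0,4,0) value=8
Op 11: inc R1 by 3 -> R1=(4,3,0,5) value=12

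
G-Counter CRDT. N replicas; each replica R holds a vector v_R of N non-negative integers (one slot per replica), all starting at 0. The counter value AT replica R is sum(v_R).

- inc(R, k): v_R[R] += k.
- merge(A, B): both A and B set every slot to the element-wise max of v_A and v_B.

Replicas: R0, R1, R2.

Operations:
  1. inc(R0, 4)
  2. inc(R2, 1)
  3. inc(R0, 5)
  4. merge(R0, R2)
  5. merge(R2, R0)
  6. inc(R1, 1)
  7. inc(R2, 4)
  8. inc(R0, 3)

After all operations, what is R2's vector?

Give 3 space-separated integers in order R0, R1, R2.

Answer: 9 0 5

Derivation:
Op 1: inc R0 by 4 -> R0=(4,0,0) value=4
Op 2: inc R2 by 1 -> R2=(0,0,1) value=1
Op 3: inc R0 by 5 -> R0=(9,0,0) value=9
Op 4: merge R0<->R2 -> R0=(9,0,1) R2=(9,0,1)
Op 5: merge R2<->R0 -> R2=(9,0,1) R0=(9,0,1)
Op 6: inc R1 by 1 -> R1=(0,1,0) value=1
Op 7: inc R2 by 4 -> R2=(9,0,5) value=14
Op 8: inc R0 by 3 -> R0=(12,0,1) value=13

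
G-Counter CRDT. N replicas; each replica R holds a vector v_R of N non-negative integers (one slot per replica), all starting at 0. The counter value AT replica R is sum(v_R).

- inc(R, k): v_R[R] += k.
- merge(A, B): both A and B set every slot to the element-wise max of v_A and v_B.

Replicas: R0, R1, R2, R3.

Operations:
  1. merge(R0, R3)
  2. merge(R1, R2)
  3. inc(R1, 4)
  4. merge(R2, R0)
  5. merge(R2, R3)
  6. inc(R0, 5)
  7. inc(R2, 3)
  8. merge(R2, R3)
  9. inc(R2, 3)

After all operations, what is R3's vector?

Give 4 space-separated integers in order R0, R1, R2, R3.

Op 1: merge R0<->R3 -> R0=(0,0,0,0) R3=(0,0,0,0)
Op 2: merge R1<->R2 -> R1=(0,0,0,0) R2=(0,0,0,0)
Op 3: inc R1 by 4 -> R1=(0,4,0,0) value=4
Op 4: merge R2<->R0 -> R2=(0,0,0,0) R0=(0,0,0,0)
Op 5: merge R2<->R3 -> R2=(0,0,0,0) R3=(0,0,0,0)
Op 6: inc R0 by 5 -> R0=(5,0,0,0) value=5
Op 7: inc R2 by 3 -> R2=(0,0,3,0) value=3
Op 8: merge R2<->R3 -> R2=(0,0,3,0) R3=(0,0,3,0)
Op 9: inc R2 by 3 -> R2=(0,0,6,0) value=6

Answer: 0 0 3 0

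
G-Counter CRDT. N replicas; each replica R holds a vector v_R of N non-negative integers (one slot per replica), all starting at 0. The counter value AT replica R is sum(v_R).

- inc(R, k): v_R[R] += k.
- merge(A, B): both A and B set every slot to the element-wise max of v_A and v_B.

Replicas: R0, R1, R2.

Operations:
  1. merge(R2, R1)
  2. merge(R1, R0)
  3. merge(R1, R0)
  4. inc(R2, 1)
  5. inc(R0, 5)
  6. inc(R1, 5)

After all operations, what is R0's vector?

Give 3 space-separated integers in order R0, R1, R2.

Op 1: merge R2<->R1 -> R2=(0,0,0) R1=(0,0,0)
Op 2: merge R1<->R0 -> R1=(0,0,0) R0=(0,0,0)
Op 3: merge R1<->R0 -> R1=(0,0,0) R0=(0,0,0)
Op 4: inc R2 by 1 -> R2=(0,0,1) value=1
Op 5: inc R0 by 5 -> R0=(5,0,0) value=5
Op 6: inc R1 by 5 -> R1=(0,5,0) value=5

Answer: 5 0 0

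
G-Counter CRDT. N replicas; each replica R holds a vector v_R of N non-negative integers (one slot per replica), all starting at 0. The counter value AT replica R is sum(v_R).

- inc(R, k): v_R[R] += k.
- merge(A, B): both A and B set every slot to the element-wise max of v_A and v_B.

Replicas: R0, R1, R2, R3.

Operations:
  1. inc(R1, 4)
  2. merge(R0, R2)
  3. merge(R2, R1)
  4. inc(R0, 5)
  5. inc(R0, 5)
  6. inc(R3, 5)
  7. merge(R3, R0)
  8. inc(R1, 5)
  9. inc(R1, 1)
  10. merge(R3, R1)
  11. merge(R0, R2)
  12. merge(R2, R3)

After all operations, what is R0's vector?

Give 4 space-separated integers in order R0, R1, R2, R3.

Answer: 10 4 0 5

Derivation:
Op 1: inc R1 by 4 -> R1=(0,4,0,0) value=4
Op 2: merge R0<->R2 -> R0=(0,0,0,0) R2=(0,0,0,0)
Op 3: merge R2<->R1 -> R2=(0,4,0,0) R1=(0,4,0,0)
Op 4: inc R0 by 5 -> R0=(5,0,0,0) value=5
Op 5: inc R0 by 5 -> R0=(10,0,0,0) value=10
Op 6: inc R3 by 5 -> R3=(0,0,0,5) value=5
Op 7: merge R3<->R0 -> R3=(10,0,0,5) R0=(10,0,0,5)
Op 8: inc R1 by 5 -> R1=(0,9,0,0) value=9
Op 9: inc R1 by 1 -> R1=(0,10,0,0) value=10
Op 10: merge R3<->R1 -> R3=(10,10,0,5) R1=(10,10,0,5)
Op 11: merge R0<->R2 -> R0=(10,4,0,5) R2=(10,4,0,5)
Op 12: merge R2<->R3 -> R2=(10,10,0,5) R3=(10,10,0,5)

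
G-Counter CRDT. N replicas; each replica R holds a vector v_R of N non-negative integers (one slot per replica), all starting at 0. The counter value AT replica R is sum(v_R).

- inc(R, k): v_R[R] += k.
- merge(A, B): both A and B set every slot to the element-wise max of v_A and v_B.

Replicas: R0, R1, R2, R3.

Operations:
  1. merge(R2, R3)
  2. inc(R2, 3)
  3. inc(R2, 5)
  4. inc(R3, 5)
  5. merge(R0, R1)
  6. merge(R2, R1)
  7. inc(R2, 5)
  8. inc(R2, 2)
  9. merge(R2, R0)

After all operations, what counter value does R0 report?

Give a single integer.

Answer: 15

Derivation:
Op 1: merge R2<->R3 -> R2=(0,0,0,0) R3=(0,0,0,0)
Op 2: inc R2 by 3 -> R2=(0,0,3,0) value=3
Op 3: inc R2 by 5 -> R2=(0,0,8,0) value=8
Op 4: inc R3 by 5 -> R3=(0,0,0,5) value=5
Op 5: merge R0<->R1 -> R0=(0,0,0,0) R1=(0,0,0,0)
Op 6: merge R2<->R1 -> R2=(0,0,8,0) R1=(0,0,8,0)
Op 7: inc R2 by 5 -> R2=(0,0,13,0) value=13
Op 8: inc R2 by 2 -> R2=(0,0,15,0) value=15
Op 9: merge R2<->R0 -> R2=(0,0,15,0) R0=(0,0,15,0)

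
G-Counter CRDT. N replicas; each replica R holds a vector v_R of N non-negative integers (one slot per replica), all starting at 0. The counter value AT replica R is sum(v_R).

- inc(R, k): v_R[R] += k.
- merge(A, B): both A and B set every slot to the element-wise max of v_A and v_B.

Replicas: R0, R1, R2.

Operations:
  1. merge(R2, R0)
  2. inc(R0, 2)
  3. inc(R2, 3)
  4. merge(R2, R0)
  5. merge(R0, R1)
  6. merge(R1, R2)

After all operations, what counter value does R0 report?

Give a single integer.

Answer: 5

Derivation:
Op 1: merge R2<->R0 -> R2=(0,0,0) R0=(0,0,0)
Op 2: inc R0 by 2 -> R0=(2,0,0) value=2
Op 3: inc R2 by 3 -> R2=(0,0,3) value=3
Op 4: merge R2<->R0 -> R2=(2,0,3) R0=(2,0,3)
Op 5: merge R0<->R1 -> R0=(2,0,3) R1=(2,0,3)
Op 6: merge R1<->R2 -> R1=(2,0,3) R2=(2,0,3)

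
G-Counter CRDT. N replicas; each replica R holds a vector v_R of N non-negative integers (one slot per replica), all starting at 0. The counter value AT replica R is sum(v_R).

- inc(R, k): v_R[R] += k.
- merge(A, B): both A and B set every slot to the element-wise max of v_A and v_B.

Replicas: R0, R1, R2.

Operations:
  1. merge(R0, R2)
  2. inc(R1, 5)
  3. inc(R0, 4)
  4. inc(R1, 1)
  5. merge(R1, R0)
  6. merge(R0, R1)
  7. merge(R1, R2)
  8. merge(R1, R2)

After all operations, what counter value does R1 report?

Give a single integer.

Answer: 10

Derivation:
Op 1: merge R0<->R2 -> R0=(0,0,0) R2=(0,0,0)
Op 2: inc R1 by 5 -> R1=(0,5,0) value=5
Op 3: inc R0 by 4 -> R0=(4,0,0) value=4
Op 4: inc R1 by 1 -> R1=(0,6,0) value=6
Op 5: merge R1<->R0 -> R1=(4,6,0) R0=(4,6,0)
Op 6: merge R0<->R1 -> R0=(4,6,0) R1=(4,6,0)
Op 7: merge R1<->R2 -> R1=(4,6,0) R2=(4,6,0)
Op 8: merge R1<->R2 -> R1=(4,6,0) R2=(4,6,0)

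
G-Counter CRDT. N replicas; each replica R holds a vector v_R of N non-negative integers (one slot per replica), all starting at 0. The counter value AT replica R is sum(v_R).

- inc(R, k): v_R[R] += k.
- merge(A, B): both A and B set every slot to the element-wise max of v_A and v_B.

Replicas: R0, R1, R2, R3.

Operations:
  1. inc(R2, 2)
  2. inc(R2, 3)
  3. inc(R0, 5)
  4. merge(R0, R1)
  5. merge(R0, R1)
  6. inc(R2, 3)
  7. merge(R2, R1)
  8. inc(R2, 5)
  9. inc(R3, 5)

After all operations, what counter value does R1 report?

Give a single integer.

Op 1: inc R2 by 2 -> R2=(0,0,2,0) value=2
Op 2: inc R2 by 3 -> R2=(0,0,5,0) value=5
Op 3: inc R0 by 5 -> R0=(5,0,0,0) value=5
Op 4: merge R0<->R1 -> R0=(5,0,0,0) R1=(5,0,0,0)
Op 5: merge R0<->R1 -> R0=(5,0,0,0) R1=(5,0,0,0)
Op 6: inc R2 by 3 -> R2=(0,0,8,0) value=8
Op 7: merge R2<->R1 -> R2=(5,0,8,0) R1=(5,0,8,0)
Op 8: inc R2 by 5 -> R2=(5,0,13,0) value=18
Op 9: inc R3 by 5 -> R3=(0,0,0,5) value=5

Answer: 13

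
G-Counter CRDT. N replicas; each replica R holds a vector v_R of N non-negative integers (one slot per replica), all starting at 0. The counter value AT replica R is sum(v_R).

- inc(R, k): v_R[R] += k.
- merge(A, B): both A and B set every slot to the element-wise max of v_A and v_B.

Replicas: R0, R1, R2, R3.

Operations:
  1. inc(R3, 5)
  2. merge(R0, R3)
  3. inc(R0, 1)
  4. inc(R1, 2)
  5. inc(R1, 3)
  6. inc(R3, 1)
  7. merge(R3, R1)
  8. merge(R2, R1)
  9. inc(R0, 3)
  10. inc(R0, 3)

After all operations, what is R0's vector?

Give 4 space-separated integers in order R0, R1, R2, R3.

Op 1: inc R3 by 5 -> R3=(0,0,0,5) value=5
Op 2: merge R0<->R3 -> R0=(0,0,0,5) R3=(0,0,0,5)
Op 3: inc R0 by 1 -> R0=(1,0,0,5) value=6
Op 4: inc R1 by 2 -> R1=(0,2,0,0) value=2
Op 5: inc R1 by 3 -> R1=(0,5,0,0) value=5
Op 6: inc R3 by 1 -> R3=(0,0,0,6) value=6
Op 7: merge R3<->R1 -> R3=(0,5,0,6) R1=(0,5,0,6)
Op 8: merge R2<->R1 -> R2=(0,5,0,6) R1=(0,5,0,6)
Op 9: inc R0 by 3 -> R0=(4,0,0,5) value=9
Op 10: inc R0 by 3 -> R0=(7,0,0,5) value=12

Answer: 7 0 0 5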